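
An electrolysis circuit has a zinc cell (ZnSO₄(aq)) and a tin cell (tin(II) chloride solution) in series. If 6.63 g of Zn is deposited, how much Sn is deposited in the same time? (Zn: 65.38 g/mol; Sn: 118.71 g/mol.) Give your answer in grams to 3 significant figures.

n(Zn) = 6.63 / 65.38 = 0.1014 mol
Zn²⁺ + 2e⁻ → Zn, so n(e⁻) = 2 × 0.1014 = 0.2028 mol
The cells are in series, so the same charge (and hence the same n(e⁻) = 0.2028 mol) passes through both.
Sn²⁺ + 2e⁻ → Sn, so n(Sn) = 0.2028 / 2 = 0.1014 mol
m(Sn) = 0.1014 × 118.71 = 12.0 g

12.0 g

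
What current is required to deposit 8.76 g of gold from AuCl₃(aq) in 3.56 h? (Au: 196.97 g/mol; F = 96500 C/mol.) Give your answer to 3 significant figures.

1.00 A

n(Au) = 8.76 / 196.97 = 0.04447 mol
Au³⁺ + 3e⁻ → Au, so n(e⁻) = 3 × 0.04447 = 0.1334 mol
Q = 0.1334 × 96500 = 12870 C
I = Q / t = 12870 / 12816 s = 1.00 A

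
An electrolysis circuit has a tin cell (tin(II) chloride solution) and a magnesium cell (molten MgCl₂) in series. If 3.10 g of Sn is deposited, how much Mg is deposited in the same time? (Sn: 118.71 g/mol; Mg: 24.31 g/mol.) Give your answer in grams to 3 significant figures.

n(Sn) = 3.10 / 118.71 = 0.02611 mol
Sn²⁺ + 2e⁻ → Sn, so n(e⁻) = 2 × 0.02611 = 0.05222 mol
Same current for the same time ⇒ same n(e⁻) = 0.05222 mol in both cells.
Mg²⁺ + 2e⁻ → Mg, so n(Mg) = 0.05222 / 2 = 0.02611 mol
m(Mg) = 0.02611 × 24.31 = 0.635 g

0.635 g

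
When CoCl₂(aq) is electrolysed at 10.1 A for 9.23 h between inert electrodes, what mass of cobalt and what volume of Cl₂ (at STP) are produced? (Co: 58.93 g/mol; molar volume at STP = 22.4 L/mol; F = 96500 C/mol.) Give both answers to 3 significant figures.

102 g Co; 39.0 L Cl₂

Q = 10.1 × 33228 = 3.356×10^5 C; n(e⁻) = 3.356×10^5 / 96500 = 3.478 mol
Cathode: Co²⁺ + 2e⁻ → Co → n(Co) = 3.478/2 = 1.739 mol → 102 g
Anode: 2Cl⁻ → Cl₂ + 2e⁻ → n(Cl₂) = 3.478/2 = 1.739 mol → 39.0 L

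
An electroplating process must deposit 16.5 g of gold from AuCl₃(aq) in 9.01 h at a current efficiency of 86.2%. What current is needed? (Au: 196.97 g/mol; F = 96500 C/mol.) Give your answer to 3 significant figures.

n(Au) = 16.5 / 196.97 = 0.08377 mol
Au³⁺ + 3e⁻ → Au, so n(e⁻) = 3 × 0.08377 = 0.2513 mol
Q = 0.2513 × 96500 / 0.862 = 28130 C
I = Q / t = 28130 / 32436 s = 0.867 A

0.867 A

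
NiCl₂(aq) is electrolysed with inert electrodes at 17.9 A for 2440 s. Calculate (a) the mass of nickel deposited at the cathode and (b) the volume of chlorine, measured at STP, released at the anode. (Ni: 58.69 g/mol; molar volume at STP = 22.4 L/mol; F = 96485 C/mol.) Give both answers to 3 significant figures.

Q = 17.9 × 2440 = 43680 C; n(e⁻) = 43680 / 96485 = 0.4527 mol
Cathode: Ni²⁺ + 2e⁻ → Ni → n(Ni) = 0.4527/2 = 0.2264 mol → 13.3 g
Anode: 2Cl⁻ → Cl₂ + 2e⁻ → n(Cl₂) = 0.4527/2 = 0.2264 mol → 5.07 L

13.3 g Ni; 5.07 L Cl₂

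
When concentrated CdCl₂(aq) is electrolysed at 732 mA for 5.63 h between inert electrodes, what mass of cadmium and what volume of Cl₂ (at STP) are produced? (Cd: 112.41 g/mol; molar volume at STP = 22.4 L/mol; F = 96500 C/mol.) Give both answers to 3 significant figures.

Q = 0.732 × 20268 = 14840 C; n(e⁻) = 14840 / 96500 = 0.1538 mol
Cathode: Cd²⁺ + 2e⁻ → Cd → n(Cd) = 0.1538/2 = 0.07690 mol → 8.64 g
Anode: 2Cl⁻ → Cl₂ + 2e⁻ → n(Cl₂) = 0.1538/2 = 0.07690 mol → 1.72 L

8.64 g Cd; 1.72 L Cl₂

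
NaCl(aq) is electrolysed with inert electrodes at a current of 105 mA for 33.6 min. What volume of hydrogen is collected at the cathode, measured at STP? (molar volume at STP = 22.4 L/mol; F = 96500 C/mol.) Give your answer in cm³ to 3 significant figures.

Q = 0.105 A × 2016 s = 211.7 C
Moles of electrons = 211.7 / 96500 = 0.002194 mol
2H⁺ + 2e⁻ → H₂, so n(H₂) = 0.002194 / 2 = 0.001097 mol
V = 0.001097 × 22.4 = 0.02457 L
= 24.6 cm³

24.6 cm³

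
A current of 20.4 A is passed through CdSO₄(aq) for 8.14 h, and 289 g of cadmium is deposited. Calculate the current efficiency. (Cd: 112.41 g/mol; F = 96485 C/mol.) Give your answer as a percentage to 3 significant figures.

83.0%

Q = 20.4 × 29304 = 5.978×10^5 C
n(e⁻) = 5.978×10^5 / 96485 = 6.196 mol
Cd²⁺ + 2e⁻ → Cd, so theoretical n(Cd) = 3.098 mol → 348.2 g
Efficiency = 289 / 348.2 = 0.8300 = 83.0%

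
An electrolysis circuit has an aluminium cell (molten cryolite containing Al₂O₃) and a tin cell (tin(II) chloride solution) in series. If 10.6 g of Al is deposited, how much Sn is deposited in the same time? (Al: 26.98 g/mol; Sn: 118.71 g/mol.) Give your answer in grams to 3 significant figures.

n(Al) = 10.6 / 26.98 = 0.3929 mol
Al³⁺ + 3e⁻ → Al, so n(e⁻) = 3 × 0.3929 = 1.179 mol
Since the cells are in series, n(e⁻) in the Sn cell is also 1.179 mol.
Sn²⁺ + 2e⁻ → Sn, so n(Sn) = 1.179 / 2 = 0.5895 mol
m(Sn) = 0.5895 × 118.71 = 70.0 g

70.0 g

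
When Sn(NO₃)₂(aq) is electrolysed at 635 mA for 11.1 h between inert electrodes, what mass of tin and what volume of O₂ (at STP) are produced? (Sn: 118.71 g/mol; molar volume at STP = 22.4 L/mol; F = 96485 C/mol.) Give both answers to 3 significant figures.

Q = 0.635 × 39960 = 25370 C; n(e⁻) = 25370 / 96485 = 0.2629 mol
Cathode: Sn²⁺ + 2e⁻ → Sn → n(Sn) = 0.2629/2 = 0.1315 mol → 15.6 g
Anode: 2H₂O → O₂ + 4H⁺ + 4e⁻ → n(O₂) = 0.2629/4 = 0.06573 mol → 1.47 L

15.6 g Sn; 1.47 L O₂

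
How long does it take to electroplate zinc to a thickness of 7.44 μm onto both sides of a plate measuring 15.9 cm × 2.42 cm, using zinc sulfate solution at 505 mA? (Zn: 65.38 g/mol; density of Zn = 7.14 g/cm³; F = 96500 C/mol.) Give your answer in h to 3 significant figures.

Plated area = 2 × 15.9 × 2.42 = 76.96 cm²
Volume = 76.96 × 7.44×10⁻⁴ cm = 0.05726 cm³
m(Zn) = 0.05726 × 7.14 = 0.4088 g
n(Zn) = 0.4088 / 65.38 = 0.006253 mol; n(e⁻) = 2 × 0.006253 = 0.01251 mol
Q = 0.01251 × 96500 = 1207 C
t = 1207 / 0.505 = 2390 s = 0.664 h

0.664 h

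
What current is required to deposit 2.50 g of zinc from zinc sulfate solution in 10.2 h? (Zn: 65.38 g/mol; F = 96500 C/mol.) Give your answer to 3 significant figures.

n(Zn) = 2.50 / 65.38 = 0.03824 mol
Zn²⁺ + 2e⁻ → Zn, so n(e⁻) = 2 × 0.03824 = 0.07648 mol
Q = 0.07648 × 96500 = 7380 C
I = Q / t = 7380 / 36720 s = 0.201 A

0.201 A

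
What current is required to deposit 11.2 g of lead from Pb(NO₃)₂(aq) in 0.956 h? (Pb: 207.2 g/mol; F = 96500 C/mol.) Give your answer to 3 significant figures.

3.03 A

n(Pb) = 11.2 / 207.2 = 0.05405 mol
Pb²⁺ + 2e⁻ → Pb, so n(e⁻) = 2 × 0.05405 = 0.1081 mol
Q = 0.1081 × 96500 = 10430 C
I = Q / t = 10430 / 3441.6 s = 3.03 A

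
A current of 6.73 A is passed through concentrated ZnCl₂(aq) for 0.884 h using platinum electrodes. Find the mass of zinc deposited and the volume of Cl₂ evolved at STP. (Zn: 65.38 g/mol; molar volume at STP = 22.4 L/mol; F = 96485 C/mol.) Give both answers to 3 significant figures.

7.26 g Zn; 2.49 L Cl₂

Q = 6.73 × 3182.4 = 21420 C; n(e⁻) = 21420 / 96485 = 0.2220 mol
Cathode: Zn²⁺ + 2e⁻ → Zn → n(Zn) = 0.2220/2 = 0.1110 mol → 7.26 g
Anode: 2Cl⁻ → Cl₂ + 2e⁻ → n(Cl₂) = 0.2220/2 = 0.1110 mol → 2.49 L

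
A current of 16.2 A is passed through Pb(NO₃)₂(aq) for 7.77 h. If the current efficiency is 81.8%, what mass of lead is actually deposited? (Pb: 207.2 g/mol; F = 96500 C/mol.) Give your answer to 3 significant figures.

Q = 16.2 × 27972 = 4.531×10^5 C
n(e⁻) = 4.531×10^5 / 96500 = 4.695 mol
Pb²⁺ + 2e⁻ → Pb, so theoretical m(Pb) = 2.348 × 207.2 = 486.5 g
Actual mass = 81.8% × 486.5 = 398 g

398 g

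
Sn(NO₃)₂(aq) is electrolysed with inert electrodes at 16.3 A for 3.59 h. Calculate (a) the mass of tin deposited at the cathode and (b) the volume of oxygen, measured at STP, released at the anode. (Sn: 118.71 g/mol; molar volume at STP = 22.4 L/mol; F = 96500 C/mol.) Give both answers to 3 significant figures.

Q = 16.3 × 12924 = 2.107×10^5 C; n(e⁻) = 2.107×10^5 / 96500 = 2.183 mol
Cathode: Sn²⁺ + 2e⁻ → Sn → n(Sn) = 2.183/2 = 1.092 mol → 130 g
Anode: 2H₂O → O₂ + 4H⁺ + 4e⁻ → n(O₂) = 2.183/4 = 0.5458 mol → 12.2 L

130 g Sn; 12.2 L O₂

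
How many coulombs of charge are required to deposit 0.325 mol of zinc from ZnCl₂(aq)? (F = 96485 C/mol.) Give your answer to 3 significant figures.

62700 C

Zn²⁺ + 2e⁻ → Zn, so n(e⁻) = 2 × 0.325 = 0.6500 mol
Q = 0.6500 × 96485 = 62720 C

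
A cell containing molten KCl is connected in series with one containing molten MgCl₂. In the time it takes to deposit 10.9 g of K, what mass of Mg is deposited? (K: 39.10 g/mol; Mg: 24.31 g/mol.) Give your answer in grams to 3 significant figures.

3.39 g

n(K) = 10.9 / 39.10 = 0.2788 mol
K⁺ + e⁻ → K, so n(e⁻) = 0.2788 mol
Same current for the same time ⇒ same n(e⁻) = 0.2788 mol in both cells.
Mg²⁺ + 2e⁻ → Mg, so n(Mg) = 0.2788 / 2 = 0.1394 mol
m(Mg) = 0.1394 × 24.31 = 3.39 g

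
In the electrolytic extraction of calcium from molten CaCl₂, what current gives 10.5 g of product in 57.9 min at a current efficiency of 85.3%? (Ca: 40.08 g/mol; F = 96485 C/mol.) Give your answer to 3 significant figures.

n(Ca) = 10.5 / 40.08 = 0.2620 mol
Ca²⁺ + 2e⁻ → Ca, so n(e⁻) = 2 × 0.2620 = 0.5240 mol
Q = 0.5240 × 96485 / 0.853 = 59270 C
I = Q / t = 59270 / 3474 s = 17.1 A

17.1 A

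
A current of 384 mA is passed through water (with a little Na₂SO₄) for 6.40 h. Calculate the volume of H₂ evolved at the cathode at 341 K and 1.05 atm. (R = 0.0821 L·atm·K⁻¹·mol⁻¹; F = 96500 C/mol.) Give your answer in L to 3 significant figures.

Q = It = 0.384 × 23040 = 8847 C
Moles of electrons = 8847 / 96500 = 0.09168 mol
2H⁺ + 2e⁻ → H₂, so n(H₂) = 0.09168 / 2 = 0.04584 mol
V = nRT/P = 0.04584 × 0.0821 × 341 / 1.05 = 1.222 L

1.22 L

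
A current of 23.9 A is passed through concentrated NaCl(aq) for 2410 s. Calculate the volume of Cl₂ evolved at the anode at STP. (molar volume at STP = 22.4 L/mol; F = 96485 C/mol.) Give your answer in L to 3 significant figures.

6.69 L

Q = 23.9 A × 2410 s = 57600 C
n(e⁻) = 57600 / 96485 = 0.5970 mol
2Cl⁻ → Cl₂ + 2e⁻, so n(Cl₂) = 0.5970 / 2 = 0.2985 mol
V = 0.2985 × 22.4 = 6.686 L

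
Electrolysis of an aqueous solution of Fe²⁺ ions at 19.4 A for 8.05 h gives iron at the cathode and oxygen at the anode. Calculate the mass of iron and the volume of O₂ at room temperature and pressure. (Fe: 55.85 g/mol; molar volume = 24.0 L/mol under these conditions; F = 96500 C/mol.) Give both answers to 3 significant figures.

163 g Fe; 35.0 L O₂

Q = 19.4 × 28980 = 5.622×10^5 C; n(e⁻) = 5.622×10^5 / 96500 = 5.826 mol
Cathode: Fe²⁺ + 2e⁻ → Fe → n(Fe) = 5.826/2 = 2.913 mol → 163 g
Anode: 2H₂O → O₂ + 4H⁺ + 4e⁻ → n(O₂) = 5.826/4 = 1.457 mol → 35.0 L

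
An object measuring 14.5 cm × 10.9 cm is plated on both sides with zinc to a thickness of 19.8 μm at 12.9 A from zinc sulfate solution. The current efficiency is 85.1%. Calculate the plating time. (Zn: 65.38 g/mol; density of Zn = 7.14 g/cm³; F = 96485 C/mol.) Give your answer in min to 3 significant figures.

Plated area = 2 × 14.5 × 10.9 = 316.1 cm²
Volume = 316.1 × 19.8×10⁻⁴ cm = 0.6259 cm³
m(Zn) = 0.6259 × 7.14 = 4.469 g
n(Zn) = 4.469 / 65.38 = 0.06835 mol; n(e⁻) = 2 × 0.06835 = 0.1367 mol
Q = 0.1367 × 96485 / 0.851 = 15500 C
t = 15500 / 12.9 = 1202 s = 20.0 min

20.0 min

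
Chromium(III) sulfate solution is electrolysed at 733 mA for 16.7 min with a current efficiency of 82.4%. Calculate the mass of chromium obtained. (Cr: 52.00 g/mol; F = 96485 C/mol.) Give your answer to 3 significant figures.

Q = 0.733 × 1002 = 734.5 C
n(e⁻) = 734.5 / 96485 = 0.007613 mol
Cr³⁺ + 3e⁻ → Cr, so theoretical m(Cr) = 0.002538 × 52.00 = 0.1320 g
Actual mass = 82.4% × 0.1320 = 0.109 g

0.109 g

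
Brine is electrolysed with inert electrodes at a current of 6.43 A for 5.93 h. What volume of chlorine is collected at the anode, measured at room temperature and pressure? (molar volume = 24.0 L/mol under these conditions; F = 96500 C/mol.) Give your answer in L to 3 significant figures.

17.1 L

Q = 6.43 A × 21348 s = 1.373×10^5 C
n(e⁻) = 1.373×10^5 / 96500 = 1.423 mol
2Cl⁻ → Cl₂ + 2e⁻, so n(Cl₂) = 1.423 / 2 = 0.7115 mol
V = 0.7115 × 24.0 = 17.08 L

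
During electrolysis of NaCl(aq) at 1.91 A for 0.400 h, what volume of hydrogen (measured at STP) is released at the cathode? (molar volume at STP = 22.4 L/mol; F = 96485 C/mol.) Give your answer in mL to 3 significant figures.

319 mL

Q = 1.91 A × 1440 s = 2750 C
Moles of electrons = 2750 / 96485 = 0.02850 mol
2H⁺ + 2e⁻ → H₂, so n(H₂) = 0.02850 / 2 = 0.01425 mol
V = 0.01425 × 22.4 = 0.3192 L
= 319 mL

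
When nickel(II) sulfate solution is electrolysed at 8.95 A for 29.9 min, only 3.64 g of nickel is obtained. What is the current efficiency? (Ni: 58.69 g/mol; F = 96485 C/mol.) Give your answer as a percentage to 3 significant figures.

Q = 8.95 × 1794 = 16060 C
n(e⁻) = 16060 / 96485 = 0.1665 mol
Ni²⁺ + 2e⁻ → Ni, so theoretical n(Ni) = 0.08325 mol → 4.886 g
Efficiency = 3.64 / 4.886 = 0.7450 = 74.5%

74.5%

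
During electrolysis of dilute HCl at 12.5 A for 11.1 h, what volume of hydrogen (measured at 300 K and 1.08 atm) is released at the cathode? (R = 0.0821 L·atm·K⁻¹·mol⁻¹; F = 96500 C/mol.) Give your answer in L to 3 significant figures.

59.0 L

Q = 12.5 A × 39960 s = 4.995×10^5 C
n(e⁻) = 4.995×10^5 / 96500 = 5.176 mol
2H⁺ + 2e⁻ → H₂, so n(H₂) = 5.176 / 2 = 2.588 mol
V = nRT/P = 2.588 × 0.0821 × 300 / 1.08 = 59.02 L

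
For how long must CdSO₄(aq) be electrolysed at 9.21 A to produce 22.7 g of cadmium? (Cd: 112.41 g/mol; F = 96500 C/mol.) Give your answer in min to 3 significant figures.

n(Cd) = 22.7 / 112.41 = 0.2019 mol
Cd²⁺ + 2e⁻ → Cd, so n(e⁻) = 2 × 0.2019 = 0.4038 mol
Q = 0.4038 × 96500 = 38970 C
t = Q / I = 38970 / 9.21 = 4231 s = 70.5 min

70.5 min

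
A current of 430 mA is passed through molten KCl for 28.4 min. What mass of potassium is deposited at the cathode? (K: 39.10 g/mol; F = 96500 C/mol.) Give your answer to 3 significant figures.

Q = It = 0.430 × 1704 = 732.7 C
n(e⁻) = Q/F = 732.7/96500 = 0.007593 mol
K⁺ + e⁻ → K, so n(K) = 0.007593 mol
m = 0.007593 × 39.10 = 0.297 g

0.297 g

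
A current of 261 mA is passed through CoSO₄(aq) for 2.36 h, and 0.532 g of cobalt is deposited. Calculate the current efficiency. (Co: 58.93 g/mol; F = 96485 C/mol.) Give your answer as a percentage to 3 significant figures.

Q = 0.261 × 8496 = 2217 C
n(e⁻) = 2217 / 96485 = 0.02298 mol
Co²⁺ + 2e⁻ → Co, so theoretical n(Co) = 0.01149 mol → 0.6771 g
Efficiency = 0.532 / 0.6771 = 0.7857 = 78.6%

78.6%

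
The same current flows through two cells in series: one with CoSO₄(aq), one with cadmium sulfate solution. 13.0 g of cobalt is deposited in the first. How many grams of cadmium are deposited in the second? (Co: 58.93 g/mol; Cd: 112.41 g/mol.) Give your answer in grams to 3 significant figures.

n(Co) = 13.0 / 58.93 = 0.2206 mol
Co²⁺ + 2e⁻ → Co, so n(e⁻) = 2 × 0.2206 = 0.4412 mol
In series, the same 0.4412 mol of electrons flows through the second cell.
Cd²⁺ + 2e⁻ → Cd, so n(Cd) = 0.4412 / 2 = 0.2206 mol
m(Cd) = 0.2206 × 112.41 = 24.8 g

24.8 g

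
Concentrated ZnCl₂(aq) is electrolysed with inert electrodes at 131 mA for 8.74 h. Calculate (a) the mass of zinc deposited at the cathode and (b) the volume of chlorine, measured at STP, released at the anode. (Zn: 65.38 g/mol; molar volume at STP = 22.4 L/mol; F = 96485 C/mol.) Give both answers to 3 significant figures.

1.40 g Zn; 0.478 L Cl₂

Q = 0.131 × 31464 = 4122 C; n(e⁻) = 4122 / 96485 = 0.04272 mol
Cathode: Zn²⁺ + 2e⁻ → Zn → n(Zn) = 0.04272/2 = 0.02136 mol → 1.40 g
Anode: 2Cl⁻ → Cl₂ + 2e⁻ → n(Cl₂) = 0.04272/2 = 0.02136 mol → 0.478 L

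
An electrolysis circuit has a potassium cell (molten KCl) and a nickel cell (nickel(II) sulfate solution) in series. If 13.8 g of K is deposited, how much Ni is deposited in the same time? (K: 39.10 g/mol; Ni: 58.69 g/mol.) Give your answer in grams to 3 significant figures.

10.4 g

n(K) = 13.8 / 39.10 = 0.3529 mol
K⁺ + e⁻ → K, so n(e⁻) = 0.3529 mol
The cells are in series, so the same charge (and hence the same n(e⁻) = 0.3529 mol) passes through both.
Ni²⁺ + 2e⁻ → Ni, so n(Ni) = 0.3529 / 2 = 0.1765 mol
m(Ni) = 0.1765 × 58.69 = 10.4 g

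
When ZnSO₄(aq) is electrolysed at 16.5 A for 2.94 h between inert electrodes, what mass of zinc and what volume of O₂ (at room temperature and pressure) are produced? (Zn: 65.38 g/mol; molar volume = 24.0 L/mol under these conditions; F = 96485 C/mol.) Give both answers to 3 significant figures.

59.2 g Zn; 10.9 L O₂

Q = 16.5 × 10584 = 1.746×10^5 C; n(e⁻) = 1.746×10^5 / 96485 = 1.810 mol
Cathode: Zn²⁺ + 2e⁻ → Zn → n(Zn) = 1.810/2 = 0.9050 mol → 59.2 g
Anode: 2H₂O → O₂ + 4H⁺ + 4e⁻ → n(O₂) = 1.810/4 = 0.4525 mol → 10.9 L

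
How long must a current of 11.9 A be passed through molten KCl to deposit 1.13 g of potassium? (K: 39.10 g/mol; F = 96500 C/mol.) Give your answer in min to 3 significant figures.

n(K) = 1.13 / 39.10 = 0.02890 mol
K⁺ + e⁻ → K, so n(e⁻) = 0.02890 mol
Q = 0.02890 × 96500 = 2789 C
t = Q / I = 2789 / 11.9 = 234.4 s = 3.91 min

3.91 min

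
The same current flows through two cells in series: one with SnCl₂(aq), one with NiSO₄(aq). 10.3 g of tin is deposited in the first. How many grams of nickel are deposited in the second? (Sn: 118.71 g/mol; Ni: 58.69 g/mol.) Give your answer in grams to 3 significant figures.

5.09 g

n(Sn) = 10.3 / 118.71 = 0.08677 mol
Sn²⁺ + 2e⁻ → Sn, so n(e⁻) = 2 × 0.08677 = 0.1735 mol
Same current for the same time ⇒ same n(e⁻) = 0.1735 mol in both cells.
Ni²⁺ + 2e⁻ → Ni, so n(Ni) = 0.1735 / 2 = 0.08675 mol
m(Ni) = 0.08675 × 58.69 = 5.09 g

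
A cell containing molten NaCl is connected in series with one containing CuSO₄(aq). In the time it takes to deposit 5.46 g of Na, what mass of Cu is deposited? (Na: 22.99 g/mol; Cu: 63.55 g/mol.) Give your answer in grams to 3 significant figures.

n(Na) = 5.46 / 22.99 = 0.2375 mol
Na⁺ + e⁻ → Na, so n(e⁻) = 0.2375 mol
Since the cells are in series, n(e⁻) in the Cu cell is also 0.2375 mol.
Cu²⁺ + 2e⁻ → Cu, so n(Cu) = 0.2375 / 2 = 0.1188 mol
m(Cu) = 0.1188 × 63.55 = 7.55 g

7.55 g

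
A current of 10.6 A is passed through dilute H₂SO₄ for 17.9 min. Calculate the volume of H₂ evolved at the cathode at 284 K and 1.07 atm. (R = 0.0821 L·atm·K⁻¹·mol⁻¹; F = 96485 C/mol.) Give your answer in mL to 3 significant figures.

1290 mL

Charge passed = 10.6 × 1074 = 11380 C
n(e⁻) = 11380 / 96485 = 0.1179 mol
2H⁺ + 2e⁻ → H₂, so n(H₂) = 0.1179 / 2 = 0.05895 mol
V = nRT/P = 0.05895 × 0.0821 × 284 / 1.07 = 1.285 L
= 1290 mL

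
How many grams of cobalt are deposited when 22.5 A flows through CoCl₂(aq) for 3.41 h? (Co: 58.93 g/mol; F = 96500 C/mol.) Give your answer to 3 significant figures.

84.3 g

Q = 22.5 A × 12276 s = 2.762×10^5 C
Moles of electrons = 2.762×10^5 / 96500 = 2.862 mol
Co²⁺ + 2e⁻ → Co, so n(Co) = 2.862 / 2 = 1.431 mol
m = 1.431 × 58.93 = 84.3 g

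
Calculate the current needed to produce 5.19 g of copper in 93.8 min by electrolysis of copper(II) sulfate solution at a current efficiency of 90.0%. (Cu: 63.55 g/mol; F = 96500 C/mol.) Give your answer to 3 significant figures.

n(Cu) = 5.19 / 63.55 = 0.08167 mol
Cu²⁺ + 2e⁻ → Cu, so n(e⁻) = 2 × 0.08167 = 0.1633 mol
Q = 0.1633 × 96500 / 0.900 = 17510 C
I = Q / t = 17510 / 5628 s = 3.11 A

3.11 A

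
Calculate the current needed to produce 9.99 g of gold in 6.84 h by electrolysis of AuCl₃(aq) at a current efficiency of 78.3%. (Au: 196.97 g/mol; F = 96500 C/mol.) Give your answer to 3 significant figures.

0.762 A

n(Au) = 9.99 / 196.97 = 0.05072 mol
Au³⁺ + 3e⁻ → Au, so n(e⁻) = 3 × 0.05072 = 0.1522 mol
Q = 0.1522 × 96500 / 0.783 = 18760 C
I = Q / t = 18760 / 24624 s = 0.762 A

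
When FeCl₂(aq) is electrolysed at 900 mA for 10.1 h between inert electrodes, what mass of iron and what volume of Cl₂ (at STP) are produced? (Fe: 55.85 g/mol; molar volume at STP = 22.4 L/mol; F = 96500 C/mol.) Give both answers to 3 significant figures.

Q = 0.900 × 36360 = 32720 C; n(e⁻) = 32720 / 96500 = 0.3391 mol
Cathode: Fe²⁺ + 2e⁻ → Fe → n(Fe) = 0.3391/2 = 0.1696 mol → 9.47 g
Anode: 2Cl⁻ → Cl₂ + 2e⁻ → n(Cl₂) = 0.3391/2 = 0.1696 mol → 3.80 L

9.47 g Fe; 3.80 L Cl₂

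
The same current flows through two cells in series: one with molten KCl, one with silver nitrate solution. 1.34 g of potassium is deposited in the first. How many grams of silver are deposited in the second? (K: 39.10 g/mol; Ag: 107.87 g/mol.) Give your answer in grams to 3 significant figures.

3.70 g

n(K) = 1.34 / 39.10 = 0.03427 mol
K⁺ + e⁻ → K, so n(e⁻) = 0.03427 mol
In series, the same 0.03427 mol of electrons flows through the second cell.
Ag⁺ + e⁻ → Ag, so n(Ag) = 0.03427 mol
m(Ag) = 0.03427 × 107.87 = 3.70 g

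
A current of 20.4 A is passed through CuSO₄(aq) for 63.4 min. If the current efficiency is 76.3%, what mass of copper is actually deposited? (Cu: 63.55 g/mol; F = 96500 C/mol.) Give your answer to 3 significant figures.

19.5 g

Q = 20.4 × 3804 = 77600 C
n(e⁻) = 77600 / 96500 = 0.8041 mol
Cu²⁺ + 2e⁻ → Cu, so theoretical m(Cu) = 0.4021 × 63.55 = 25.55 g
Actual mass = 76.3% × 25.55 = 19.5 g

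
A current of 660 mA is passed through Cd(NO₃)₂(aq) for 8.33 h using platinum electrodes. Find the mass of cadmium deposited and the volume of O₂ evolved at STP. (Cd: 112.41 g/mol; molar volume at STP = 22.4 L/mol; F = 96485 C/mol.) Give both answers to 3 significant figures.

Q = 0.660 × 29988 = 19790 C; n(e⁻) = 19790 / 96485 = 0.2051 mol
Cathode: Cd²⁺ + 2e⁻ → Cd → n(Cd) = 0.2051/2 = 0.1026 mol → 11.5 g
Anode: 2H₂O → O₂ + 4H⁺ + 4e⁻ → n(O₂) = 0.2051/4 = 0.05128 mol → 1.15 L

11.5 g Cd; 1.15 L O₂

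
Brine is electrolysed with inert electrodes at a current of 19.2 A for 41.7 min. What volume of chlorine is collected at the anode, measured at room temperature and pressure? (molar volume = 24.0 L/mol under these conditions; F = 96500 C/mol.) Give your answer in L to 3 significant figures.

Q = It = 19.2 × 2502 = 48040 C
Moles of electrons = 48040 / 96500 = 0.4978 mol
2Cl⁻ → Cl₂ + 2e⁻, so n(Cl₂) = 0.4978 / 2 = 0.2489 mol
V = 0.2489 × 24.0 = 5.974 L

5.97 L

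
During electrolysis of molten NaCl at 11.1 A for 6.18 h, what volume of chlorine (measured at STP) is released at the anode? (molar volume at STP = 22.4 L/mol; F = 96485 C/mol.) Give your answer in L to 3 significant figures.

Charge passed = 11.1 × 22248 = 2.470×10^5 C
Moles of electrons = 2.470×10^5 / 96485 = 2.560 mol
2Cl⁻ → Cl₂ + 2e⁻, so n(Cl₂) = 2.560 / 2 = 1.280 mol
V = 1.280 × 22.4 = 28.67 L

28.7 L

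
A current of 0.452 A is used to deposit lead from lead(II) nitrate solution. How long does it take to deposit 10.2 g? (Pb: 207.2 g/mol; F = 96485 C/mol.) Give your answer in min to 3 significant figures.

350 min

n(Pb) = 10.2 / 207.2 = 0.04923 mol
Pb²⁺ + 2e⁻ → Pb, so n(e⁻) = 2 × 0.04923 = 0.09846 mol
Q = 0.09846 × 96485 = 9500 C
t = Q / I = 9500 / 0.452 = 21020 s = 350 min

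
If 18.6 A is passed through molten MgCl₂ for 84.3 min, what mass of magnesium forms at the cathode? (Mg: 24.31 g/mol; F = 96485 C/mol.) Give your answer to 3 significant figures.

Charge passed = 18.6 × 5058 = 94080 C
n(e⁻) = 94080 / 96485 = 0.9751 mol
Mg²⁺ + 2e⁻ → Mg, so n(Mg) = 0.9751 / 2 = 0.4876 mol
m = 0.4876 × 24.31 = 11.9 g

11.9 g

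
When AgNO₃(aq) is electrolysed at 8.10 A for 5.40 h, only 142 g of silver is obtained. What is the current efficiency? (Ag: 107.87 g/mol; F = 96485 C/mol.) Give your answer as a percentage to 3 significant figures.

80.7%

Q = 8.10 × 19440 = 1.575×10^5 C
n(e⁻) = 1.575×10^5 / 96485 = 1.632 mol
Ag⁺ + e⁻ → Ag, so theoretical n(Ag) = 1.632 mol → 176.0 g
Efficiency = 142 / 176.0 = 0.8068 = 80.7%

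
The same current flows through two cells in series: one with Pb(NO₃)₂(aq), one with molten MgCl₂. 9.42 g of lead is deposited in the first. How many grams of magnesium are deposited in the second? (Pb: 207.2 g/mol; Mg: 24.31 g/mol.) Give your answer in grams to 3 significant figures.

1.11 g

n(Pb) = 9.42 / 207.2 = 0.04546 mol
Pb²⁺ + 2e⁻ → Pb, so n(e⁻) = 2 × 0.04546 = 0.09092 mol
The cells are in series, so the same charge (and hence the same n(e⁻) = 0.09092 mol) passes through both.
Mg²⁺ + 2e⁻ → Mg, so n(Mg) = 0.09092 / 2 = 0.04546 mol
m(Mg) = 0.04546 × 24.31 = 1.11 g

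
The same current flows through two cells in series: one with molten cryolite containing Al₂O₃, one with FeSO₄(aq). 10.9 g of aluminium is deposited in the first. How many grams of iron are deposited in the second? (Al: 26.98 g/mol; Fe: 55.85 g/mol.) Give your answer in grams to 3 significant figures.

33.8 g

n(Al) = 10.9 / 26.98 = 0.4040 mol
Al³⁺ + 3e⁻ → Al, so n(e⁻) = 3 × 0.4040 = 1.212 mol
The cells are in series, so the same charge (and hence the same n(e⁻) = 1.212 mol) passes through both.
Fe²⁺ + 2e⁻ → Fe, so n(Fe) = 1.212 / 2 = 0.6060 mol
m(Fe) = 0.6060 × 55.85 = 33.8 g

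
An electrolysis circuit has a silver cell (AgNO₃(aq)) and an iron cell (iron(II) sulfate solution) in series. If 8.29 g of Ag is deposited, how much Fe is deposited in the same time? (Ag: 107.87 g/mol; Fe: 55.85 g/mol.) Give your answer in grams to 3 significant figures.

n(Ag) = 8.29 / 107.87 = 0.07685 mol
Ag⁺ + e⁻ → Ag, so n(e⁻) = 0.07685 mol
Same current for the same time ⇒ same n(e⁻) = 0.07685 mol in both cells.
Fe²⁺ + 2e⁻ → Fe, so n(Fe) = 0.07685 / 2 = 0.03843 mol
m(Fe) = 0.03843 × 55.85 = 2.15 g

2.15 g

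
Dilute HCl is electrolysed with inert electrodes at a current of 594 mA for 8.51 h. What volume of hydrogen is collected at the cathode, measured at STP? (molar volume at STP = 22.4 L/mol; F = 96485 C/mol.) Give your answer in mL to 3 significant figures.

Charge passed = 0.594 × 30636 = 18200 C
n(e⁻) = 18200 / 96485 = 0.1886 mol
2H⁺ + 2e⁻ → H₂, so n(H₂) = 0.1886 / 2 = 0.09430 mol
V = 0.09430 × 22.4 = 2.112 L
= 2110 mL

2110 mL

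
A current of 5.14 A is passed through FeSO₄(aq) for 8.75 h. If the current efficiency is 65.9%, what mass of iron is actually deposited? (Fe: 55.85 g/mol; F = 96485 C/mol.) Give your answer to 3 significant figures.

30.9 g

Q = 5.14 × 31500 = 1.619×10^5 C
n(e⁻) = 1.619×10^5 / 96485 = 1.678 mol
Fe²⁺ + 2e⁻ → Fe, so theoretical m(Fe) = 0.8390 × 55.85 = 46.86 g
Actual mass = 65.9% × 46.86 = 30.9 g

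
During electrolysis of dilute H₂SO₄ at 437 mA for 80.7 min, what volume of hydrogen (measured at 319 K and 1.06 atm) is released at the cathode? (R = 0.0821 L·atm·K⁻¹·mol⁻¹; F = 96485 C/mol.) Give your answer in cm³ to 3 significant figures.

271 cm³

Q = It = 0.437 × 4842 = 2116 C
Moles of electrons = 2116 / 96485 = 0.02193 mol
2H⁺ + 2e⁻ → H₂, so n(H₂) = 0.02193 / 2 = 0.01097 mol
V = nRT/P = 0.01097 × 0.0821 × 319 / 1.06 = 0.2710 L
= 271 cm³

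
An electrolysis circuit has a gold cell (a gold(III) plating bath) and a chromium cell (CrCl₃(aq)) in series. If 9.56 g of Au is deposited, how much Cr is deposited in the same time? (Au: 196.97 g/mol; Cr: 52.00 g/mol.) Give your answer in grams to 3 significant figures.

n(Au) = 9.56 / 196.97 = 0.04854 mol
Au³⁺ + 3e⁻ → Au, so n(e⁻) = 3 × 0.04854 = 0.1456 mol
Since the cells are in series, n(e⁻) in the Cr cell is also 0.1456 mol.
Cr³⁺ + 3e⁻ → Cr, so n(Cr) = 0.1456 / 3 = 0.04853 mol
m(Cr) = 0.04853 × 52.00 = 2.52 g

2.52 g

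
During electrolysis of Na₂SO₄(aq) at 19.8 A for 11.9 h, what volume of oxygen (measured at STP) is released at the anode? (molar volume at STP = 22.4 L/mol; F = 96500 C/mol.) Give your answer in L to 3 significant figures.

Q = It = 19.8 × 42840 = 8.482×10^5 C
n(e⁻) = Q/F = 8.482×10^5/96500 = 8.790 mol
2H₂O → O₂ + 4H⁺ + 4e⁻, so n(O₂) = 8.790 / 4 = 2.198 mol
V = 2.198 × 22.4 = 49.24 L

49.2 L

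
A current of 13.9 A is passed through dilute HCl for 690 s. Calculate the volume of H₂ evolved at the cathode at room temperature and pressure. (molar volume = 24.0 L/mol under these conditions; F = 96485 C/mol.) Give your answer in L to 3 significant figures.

Q = It = 13.9 × 690 = 9591 C
Moles of electrons = 9591 / 96485 = 0.09940 mol
2H⁺ + 2e⁻ → H₂, so n(H₂) = 0.09940 / 2 = 0.04970 mol
V = 0.04970 × 24.0 = 1.193 L

1.19 L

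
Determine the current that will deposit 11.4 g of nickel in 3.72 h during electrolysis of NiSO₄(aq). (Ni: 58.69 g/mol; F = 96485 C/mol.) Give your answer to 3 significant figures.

n(Ni) = 11.4 / 58.69 = 0.1942 mol
Ni²⁺ + 2e⁻ → Ni, so n(e⁻) = 2 × 0.1942 = 0.3884 mol
Q = 0.3884 × 96485 = 37470 C
I = Q / t = 37470 / 13392 s = 2.80 A

2.80 A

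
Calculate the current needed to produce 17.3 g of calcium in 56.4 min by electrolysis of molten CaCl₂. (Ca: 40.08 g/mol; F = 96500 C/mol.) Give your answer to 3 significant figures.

24.6 A

n(Ca) = 17.3 / 40.08 = 0.4316 mol
Ca²⁺ + 2e⁻ → Ca, so n(e⁻) = 2 × 0.4316 = 0.8632 mol
Q = 0.8632 × 96500 = 83300 C
I = Q / t = 83300 / 3384 s = 24.6 A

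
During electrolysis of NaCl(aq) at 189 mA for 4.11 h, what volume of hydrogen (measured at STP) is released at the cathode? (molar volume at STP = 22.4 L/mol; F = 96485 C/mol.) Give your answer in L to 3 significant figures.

0.325 L

Q = It = 0.189 × 14796 = 2796 C
n(e⁻) = Q/F = 2796/96485 = 0.02898 mol
2H⁺ + 2e⁻ → H₂, so n(H₂) = 0.02898 / 2 = 0.01449 mol
V = 0.01449 × 22.4 = 0.3246 L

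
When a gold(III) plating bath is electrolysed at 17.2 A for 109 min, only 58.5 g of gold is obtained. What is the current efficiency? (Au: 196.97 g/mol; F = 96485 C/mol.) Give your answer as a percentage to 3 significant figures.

76.4%

Q = 17.2 × 6540 = 1.125×10^5 C
n(e⁻) = 1.125×10^5 / 96485 = 1.166 mol
Au³⁺ + 3e⁻ → Au, so theoretical n(Au) = 0.3887 mol → 76.56 g
Efficiency = 58.5 / 76.56 = 0.7641 = 76.4%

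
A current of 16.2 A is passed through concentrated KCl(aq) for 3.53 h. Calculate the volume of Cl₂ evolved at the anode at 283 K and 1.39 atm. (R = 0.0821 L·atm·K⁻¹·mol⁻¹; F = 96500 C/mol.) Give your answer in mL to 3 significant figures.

17800 mL

Q = It = 16.2 × 12708 = 2.059×10^5 C
Moles of electrons = 2.059×10^5 / 96500 = 2.134 mol
2Cl⁻ → Cl₂ + 2e⁻, so n(Cl₂) = 2.134 / 2 = 1.067 mol
V = nRT/P = 1.067 × 0.0821 × 283 / 1.39 = 17.84 L
= 17800 mL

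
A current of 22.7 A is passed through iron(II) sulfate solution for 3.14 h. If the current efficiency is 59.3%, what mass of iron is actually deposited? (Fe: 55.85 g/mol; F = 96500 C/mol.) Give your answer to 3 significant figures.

Q = 22.7 × 11304 = 2.566×10^5 C
n(e⁻) = 2.566×10^5 / 96500 = 2.659 mol
Fe²⁺ + 2e⁻ → Fe, so theoretical m(Fe) = 1.330 × 55.85 = 74.28 g
Actual mass = 59.3% × 74.28 = 44.0 g

44.0 g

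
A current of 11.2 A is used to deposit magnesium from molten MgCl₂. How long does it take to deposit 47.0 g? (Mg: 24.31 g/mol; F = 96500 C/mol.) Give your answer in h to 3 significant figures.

n(Mg) = 47.0 / 24.31 = 1.933 mol
Mg²⁺ + 2e⁻ → Mg, so n(e⁻) = 2 × 1.933 = 3.866 mol
Q = 3.866 × 96500 = 3.731×10^5 C
t = Q / I = 3.731×10^5 / 11.2 = 33310 s = 9.25 h

9.25 h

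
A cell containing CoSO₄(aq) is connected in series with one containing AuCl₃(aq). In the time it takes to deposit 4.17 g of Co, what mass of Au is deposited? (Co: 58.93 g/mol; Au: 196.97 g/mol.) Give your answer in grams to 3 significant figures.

9.29 g

n(Co) = 4.17 / 58.93 = 0.07076 mol
Co²⁺ + 2e⁻ → Co, so n(e⁻) = 2 × 0.07076 = 0.1415 mol
The cells are in series, so the same charge (and hence the same n(e⁻) = 0.1415 mol) passes through both.
Au³⁺ + 3e⁻ → Au, so n(Au) = 0.1415 / 3 = 0.04717 mol
m(Au) = 0.04717 × 196.97 = 9.29 g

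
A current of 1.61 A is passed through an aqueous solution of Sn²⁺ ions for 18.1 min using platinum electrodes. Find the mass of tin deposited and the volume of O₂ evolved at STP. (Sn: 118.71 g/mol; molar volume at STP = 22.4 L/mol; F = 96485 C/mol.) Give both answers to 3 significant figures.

Q = 1.61 × 1086 = 1748 C; n(e⁻) = 1748 / 96485 = 0.01812 mol
Cathode: Sn²⁺ + 2e⁻ → Sn → n(Sn) = 0.01812/2 = 0.009060 mol → 1.08 g
Anode: 2H₂O → O₂ + 4H⁺ + 4e⁻ → n(O₂) = 0.01812/4 = 0.004530 mol → 0.101 L

1.08 g Sn; 0.101 L O₂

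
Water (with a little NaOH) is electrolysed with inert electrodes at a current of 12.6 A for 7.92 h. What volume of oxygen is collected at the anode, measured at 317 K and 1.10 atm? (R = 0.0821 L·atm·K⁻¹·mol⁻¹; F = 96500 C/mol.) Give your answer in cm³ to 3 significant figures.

22000 cm³

Charge passed = 12.6 × 28512 = 3.593×10^5 C
n(e⁻) = 3.593×10^5 / 96500 = 3.723 mol
2H₂O → O₂ + 4H⁺ + 4e⁻, so n(O₂) = 3.723 / 4 = 0.9308 mol
V = nRT/P = 0.9308 × 0.0821 × 317 / 1.10 = 22.02 L
= 22000 cm³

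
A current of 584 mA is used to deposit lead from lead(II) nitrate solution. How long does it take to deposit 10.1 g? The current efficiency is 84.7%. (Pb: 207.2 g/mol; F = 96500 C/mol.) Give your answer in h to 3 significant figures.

5.28 h

n(Pb) = 10.1 / 207.2 = 0.04875 mol
Pb²⁺ + 2e⁻ → Pb, so n(e⁻) = 2 × 0.04875 = 0.09750 mol
Q = 0.09750 × 96500 / 0.847 = 11110 C
t = Q / I = 11110 / 0.584 = 19020 s = 5.28 h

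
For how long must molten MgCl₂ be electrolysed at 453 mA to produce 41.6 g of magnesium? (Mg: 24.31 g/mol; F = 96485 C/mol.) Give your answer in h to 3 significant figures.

n(Mg) = 41.6 / 24.31 = 1.711 mol
Mg²⁺ + 2e⁻ → Mg, so n(e⁻) = 2 × 1.711 = 3.422 mol
Q = 3.422 × 96485 = 3.302×10^5 C
t = Q / I = 3.302×10^5 / 0.453 = 7.289×10^5 s = 202 h

202 h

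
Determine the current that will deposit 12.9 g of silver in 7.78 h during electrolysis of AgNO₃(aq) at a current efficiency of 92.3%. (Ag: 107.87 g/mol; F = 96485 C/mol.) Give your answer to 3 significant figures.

0.446 A

n(Ag) = 12.9 / 107.87 = 0.1196 mol
Ag⁺ + e⁻ → Ag, so n(e⁻) = 0.1196 mol
Q = 0.1196 × 96485 / 0.923 = 12500 C
I = Q / t = 12500 / 28008 s = 0.446 A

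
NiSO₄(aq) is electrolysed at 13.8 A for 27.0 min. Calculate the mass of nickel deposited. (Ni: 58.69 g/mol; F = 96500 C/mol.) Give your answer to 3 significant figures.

6.80 g

Q = 13.8 A × 1620 s = 22360 C
n(e⁻) = Q/F = 22360/96500 = 0.2317 mol
Ni²⁺ + 2e⁻ → Ni, so n(Ni) = 0.2317 / 2 = 0.1159 mol
m = 0.1159 × 58.69 = 6.80 g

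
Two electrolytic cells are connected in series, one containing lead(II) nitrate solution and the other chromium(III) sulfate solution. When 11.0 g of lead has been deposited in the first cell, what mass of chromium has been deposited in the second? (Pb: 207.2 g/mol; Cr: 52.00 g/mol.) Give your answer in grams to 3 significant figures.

n(Pb) = 11.0 / 207.2 = 0.05309 mol
Pb²⁺ + 2e⁻ → Pb, so n(e⁻) = 2 × 0.05309 = 0.1062 mol
The cells are in series, so the same charge (and hence the same n(e⁻) = 0.1062 mol) passes through both.
Cr³⁺ + 3e⁻ → Cr, so n(Cr) = 0.1062 / 3 = 0.03540 mol
m(Cr) = 0.03540 × 52.00 = 1.84 g

1.84 g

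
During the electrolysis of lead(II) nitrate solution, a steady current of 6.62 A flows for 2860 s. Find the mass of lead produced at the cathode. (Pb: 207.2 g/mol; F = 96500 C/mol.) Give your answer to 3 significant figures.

Q = It = 6.62 × 2860 = 18930 C
n(e⁻) = 18930 / 96500 = 0.1962 mol
Pb²⁺ + 2e⁻ → Pb, so n(Pb) = 0.1962 / 2 = 0.09810 mol
m = 0.09810 × 207.2 = 20.3 g

20.3 g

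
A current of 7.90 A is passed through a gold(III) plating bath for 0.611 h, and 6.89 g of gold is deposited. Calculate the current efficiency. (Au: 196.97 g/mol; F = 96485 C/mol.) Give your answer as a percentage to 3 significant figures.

Q = 7.90 × 2199.6 = 17380 C
n(e⁻) = 17380 / 96485 = 0.1801 mol
Au³⁺ + 3e⁻ → Au, so theoretical n(Au) = 0.06003 mol → 11.82 g
Efficiency = 6.89 / 11.82 = 0.5829 = 58.3%

58.3%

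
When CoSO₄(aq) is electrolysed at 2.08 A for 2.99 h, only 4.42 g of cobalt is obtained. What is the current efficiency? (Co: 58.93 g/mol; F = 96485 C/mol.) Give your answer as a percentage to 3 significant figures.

64.6%

Q = 2.08 × 10764 = 22390 C
n(e⁻) = 22390 / 96485 = 0.2321 mol
Co²⁺ + 2e⁻ → Co, so theoretical n(Co) = 0.1161 mol → 6.842 g
Efficiency = 4.42 / 6.842 = 0.6460 = 64.6%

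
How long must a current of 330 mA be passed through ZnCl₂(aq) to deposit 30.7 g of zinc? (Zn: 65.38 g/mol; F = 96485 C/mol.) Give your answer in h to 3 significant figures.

n(Zn) = 30.7 / 65.38 = 0.4696 mol
Zn²⁺ + 2e⁻ → Zn, so n(e⁻) = 2 × 0.4696 = 0.9392 mol
Q = 0.9392 × 96485 = 90620 C
t = Q / I = 90620 / 0.330 = 2.746×10^5 s = 76.3 h

76.3 h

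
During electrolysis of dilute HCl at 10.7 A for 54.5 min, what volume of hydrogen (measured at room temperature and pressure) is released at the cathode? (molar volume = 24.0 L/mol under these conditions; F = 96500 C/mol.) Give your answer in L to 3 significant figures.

4.35 L

Q = It = 10.7 × 3270 = 34990 C
Moles of electrons = 34990 / 96500 = 0.3626 mol
2H⁺ + 2e⁻ → H₂, so n(H₂) = 0.3626 / 2 = 0.1813 mol
V = 0.1813 × 24.0 = 4.351 L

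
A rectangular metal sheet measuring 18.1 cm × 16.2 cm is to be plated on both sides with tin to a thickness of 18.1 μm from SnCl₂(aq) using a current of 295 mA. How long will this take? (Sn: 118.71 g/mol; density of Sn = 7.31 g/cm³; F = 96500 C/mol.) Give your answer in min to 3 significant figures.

Plated area = 2 × 18.1 × 16.2 = 586.4 cm²
Volume = 586.4 × 18.1×10⁻⁴ cm = 1.061 cm³
m(Sn) = 1.061 × 7.31 = 7.756 g
n(Sn) = 7.756 / 118.71 = 0.06534 mol; n(e⁻) = 2 × 0.06534 = 0.1307 mol
Q = 0.1307 × 96500 = 12610 C
t = 12610 / 0.295 = 42750 s = 713 min

713 min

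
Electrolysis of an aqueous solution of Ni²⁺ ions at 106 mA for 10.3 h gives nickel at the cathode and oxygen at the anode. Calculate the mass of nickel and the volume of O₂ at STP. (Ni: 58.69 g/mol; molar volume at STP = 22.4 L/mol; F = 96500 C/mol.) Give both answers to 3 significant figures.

1.20 g Ni; 0.228 L O₂

Q = 0.106 × 37080 = 3930 C; n(e⁻) = 3930 / 96500 = 0.04073 mol
Cathode: Ni²⁺ + 2e⁻ → Ni → n(Ni) = 0.04073/2 = 0.02037 mol → 1.20 g
Anode: 2H₂O → O₂ + 4H⁺ + 4e⁻ → n(O₂) = 0.04073/4 = 0.01018 mol → 0.228 L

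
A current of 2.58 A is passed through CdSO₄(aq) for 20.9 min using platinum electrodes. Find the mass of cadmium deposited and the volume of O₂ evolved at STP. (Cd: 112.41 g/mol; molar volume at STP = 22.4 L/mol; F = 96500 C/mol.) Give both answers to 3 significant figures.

1.88 g Cd; 0.188 L O₂

Q = 2.58 × 1254 = 3235 C; n(e⁻) = 3235 / 96500 = 0.03352 mol
Cathode: Cd²⁺ + 2e⁻ → Cd → n(Cd) = 0.03352/2 = 0.01676 mol → 1.88 g
Anode: 2H₂O → O₂ + 4H⁺ + 4e⁻ → n(O₂) = 0.03352/4 = 0.008380 mol → 0.188 L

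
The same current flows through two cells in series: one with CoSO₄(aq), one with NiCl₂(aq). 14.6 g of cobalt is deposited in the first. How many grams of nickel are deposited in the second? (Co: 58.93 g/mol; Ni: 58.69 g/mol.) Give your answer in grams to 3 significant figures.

n(Co) = 14.6 / 58.93 = 0.2478 mol
Co²⁺ + 2e⁻ → Co, so n(e⁻) = 2 × 0.2478 = 0.4956 mol
In series, the same 0.4956 mol of electrons flows through the second cell.
Ni²⁺ + 2e⁻ → Ni, so n(Ni) = 0.4956 / 2 = 0.2478 mol
m(Ni) = 0.2478 × 58.69 = 14.5 g

14.5 g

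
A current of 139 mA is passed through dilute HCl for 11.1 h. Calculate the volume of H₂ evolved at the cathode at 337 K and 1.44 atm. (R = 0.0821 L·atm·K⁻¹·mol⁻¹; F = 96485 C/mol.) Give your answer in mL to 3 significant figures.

553 mL

Q = It = 0.139 × 39960 = 5554 C
n(e⁻) = Q/F = 5554/96485 = 0.05756 mol
2H⁺ + 2e⁻ → H₂, so n(H₂) = 0.05756 / 2 = 0.02878 mol
V = nRT/P = 0.02878 × 0.0821 × 337 / 1.44 = 0.5530 L
= 553 mL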